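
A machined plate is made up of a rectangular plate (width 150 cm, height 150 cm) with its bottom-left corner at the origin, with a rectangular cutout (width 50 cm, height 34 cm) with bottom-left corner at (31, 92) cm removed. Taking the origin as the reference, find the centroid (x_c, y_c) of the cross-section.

Part | A | x̄ᵢ | ȳᵢ | A·x̄ᵢ | A·ȳᵢ
plate | 22500.00 | 75.00 | 75.00 | 1687500.00 | 1687500.00
hole | -1700.00 | 56.00 | 109.00 | -95200.00 | -185300.00
Σ | 20800.00 |  |  | 1592300.00 | 1502200.00
x_c = 1592300.00 / 20800.00 = 76.55 cm
y_c = 1502200.00 / 20800.00 = 72.22 cm

x_c = 76.55 cm, y_c = 72.22 cm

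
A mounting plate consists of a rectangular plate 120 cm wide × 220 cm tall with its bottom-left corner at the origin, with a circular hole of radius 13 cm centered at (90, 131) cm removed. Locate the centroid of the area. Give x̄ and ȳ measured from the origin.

x̄ = 59.38 cm, ȳ = 109.57 cm

Part | A | x̄ᵢ | ȳᵢ | A·x̄ᵢ | A·ȳᵢ
plate | 26400.00 | 60.00 | 110.00 | 1584000.00 | 2904000.00
hole | -530.93 | 90.00 | 131.00 | -47783.62 | -69551.72
Σ | 25869.07 |  |  | 1536216.38 | 2834448.28
x̄ = 1536216.38 / 25869.07 = 59.38 cm
ȳ = 2834448.28 / 25869.07 = 109.57 cm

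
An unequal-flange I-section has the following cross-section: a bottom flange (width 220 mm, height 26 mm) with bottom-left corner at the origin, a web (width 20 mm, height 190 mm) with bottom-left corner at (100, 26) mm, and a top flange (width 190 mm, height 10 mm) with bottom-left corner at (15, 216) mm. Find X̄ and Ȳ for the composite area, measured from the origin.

X̄ = 110.00 mm, Ȳ = 83.54 mm

Part | A | x̄ᵢ | ȳᵢ | A·x̄ᵢ | A·ȳᵢ
bottom flange | 5720.00 | 110.00 | 13.00 | 629200.00 | 74360.00
web | 3800.00 | 110.00 | 121.00 | 418000.00 | 459800.00
top flange | 1900.00 | 110.00 | 221.00 | 209000.00 | 419900.00
Σ | 11420.00 |  |  | 1256200.00 | 954060.00
X̄ = 1256200.00 / 11420.00 = 110.00 mm
Ȳ = 954060.00 / 11420.00 = 83.54 mm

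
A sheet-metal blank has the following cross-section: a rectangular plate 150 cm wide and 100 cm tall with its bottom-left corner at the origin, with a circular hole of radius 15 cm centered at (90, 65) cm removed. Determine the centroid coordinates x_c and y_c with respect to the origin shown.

plate: A = 150 × 100 = 15000.00, centroid at (75.00, 50.00).
hole: A = −π·15² = -706.86, centroid at (90.00, 65.00).
ΣA = 14293.14 cm², ΣAx_c = 1061382.75 cm³, ΣAy_c = 704054.21 cm³.
x_c = 1061382.75/14293.14 = 74.26 cm; y_c = 704054.21/14293.14 = 49.26 cm.

x_c = 74.26 cm, y_c = 49.26 cm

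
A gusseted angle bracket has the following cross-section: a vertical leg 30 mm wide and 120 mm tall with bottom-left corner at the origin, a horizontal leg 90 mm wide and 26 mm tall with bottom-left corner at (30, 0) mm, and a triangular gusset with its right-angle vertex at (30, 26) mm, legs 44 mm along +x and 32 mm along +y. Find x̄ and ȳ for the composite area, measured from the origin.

vertical leg: A = 30 × 120 = 3600.00, centroid at (15.00, 60.00).
horizontal leg: A = 90 × 26 = 2340.00, centroid at (75.00, 13.00).
gusset: A = ½·44·32 = 704.00, centroid at (44.67, 36.67).
ΣA = 6644.00 mm²
ΣAx̄ = (3600.00)(15.00) + (2340.00)(75.00) + (704.00)(44.67) = 260945.33 mm³
ΣAȳ = (3600.00)(60.00) + (2340.00)(13.00) + (704.00)(36.67) = 272233.33 mm³
x̄ = 260945.33 / 6644.00 = 39.28 mm
ȳ = 272233.33 / 6644.00 = 40.97 mm

x̄ = 39.28 mm, ȳ = 40.97 mm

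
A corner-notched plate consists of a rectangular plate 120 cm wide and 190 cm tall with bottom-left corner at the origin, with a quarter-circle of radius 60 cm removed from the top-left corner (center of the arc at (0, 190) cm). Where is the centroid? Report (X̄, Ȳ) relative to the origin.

X̄ = 64.89 cm, Ȳ = 85.16 cm

plate: A = 120 × 190 = 22800.00, centroid at (60.00, 95.00).
removed quarter-circle: A = −¼π·60² = -2827.43, centroid at (25.46, 164.54).
ΣA = 19972.57 cm²
ΣAX̄ = (22800.00)(60.00) + (-2827.43)(25.46) = 1296000.00 cm³
ΣAȲ = (22800.00)(95.00) + (-2827.43)(164.54) = 1700787.66 cm³
X̄ = 1296000.00 / 19972.57 = 64.89 cm
Ȳ = 1700787.66 / 19972.57 = 85.16 cm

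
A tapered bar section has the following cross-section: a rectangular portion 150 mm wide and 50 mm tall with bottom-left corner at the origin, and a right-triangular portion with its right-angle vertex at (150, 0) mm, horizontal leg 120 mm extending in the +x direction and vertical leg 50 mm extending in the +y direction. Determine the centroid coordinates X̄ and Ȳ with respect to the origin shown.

X̄ = 107.86 mm, Ȳ = 22.62 mm

rectangular portion: A = 150 × 50 = 7500.00, centroid at (75.00, 25.00).
triangular portion: A = ½·120·50 = 3000.00, centroid at (190.00, 16.67).
ΣA = 10500.00 mm², ΣAX̄ = 1132500.00 mm³, ΣAȲ = 237500.00 mm³.
X̄ = 1132500.00/10500.00 = 107.86 mm; Ȳ = 237500.00/10500.00 = 22.62 mm.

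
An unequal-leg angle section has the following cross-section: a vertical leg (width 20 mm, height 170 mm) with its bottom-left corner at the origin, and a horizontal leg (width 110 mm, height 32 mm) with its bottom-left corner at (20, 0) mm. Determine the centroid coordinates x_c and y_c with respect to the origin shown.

x_c = 43.06 mm, y_c = 49.90 mm

vertical leg: A = 20 × 170 = 3400.00, centroid at (10.00, 85.00).
horizontal leg: A = 110 × 32 = 3520.00, centroid at (75.00, 16.00).
ΣA = 6920.00 mm²
ΣAx_c = (3400.00)(10.00) + (3520.00)(75.00) = 298000.00 mm³
ΣAy_c = (3400.00)(85.00) + (3520.00)(16.00) = 345320.00 mm³
x_c = 298000.00 / 6920.00 = 43.06 mm
y_c = 345320.00 / 6920.00 = 49.90 mm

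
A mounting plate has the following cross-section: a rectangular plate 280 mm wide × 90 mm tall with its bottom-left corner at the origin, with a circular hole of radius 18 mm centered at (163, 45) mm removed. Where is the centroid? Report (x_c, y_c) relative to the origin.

x_c = 139.03 mm, y_c = 45.00 mm

plate: A = 280 × 90 = 25200.00, centroid at (140.00, 45.00).
hole: A = −π·18² = -1017.88, centroid at (163.00, 45.00).
ΣA = 24182.12 mm²
ΣAx_c = (25200.00)(140.00) + (-1017.88)(163.00) = 3362086.21 mm³
ΣAy_c = (25200.00)(45.00) + (-1017.88)(45.00) = 1088195.58 mm³
x_c = 3362086.21 / 24182.12 = 139.03 mm
y_c = 1088195.58 / 24182.12 = 45.00 mm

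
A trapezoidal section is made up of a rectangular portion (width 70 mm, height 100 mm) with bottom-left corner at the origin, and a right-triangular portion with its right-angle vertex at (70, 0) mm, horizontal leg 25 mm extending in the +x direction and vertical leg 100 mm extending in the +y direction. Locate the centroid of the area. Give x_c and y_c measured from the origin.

Part | A | x̄ᵢ | ȳᵢ | A·x̄ᵢ | A·ȳᵢ
rectangular portion | 7000.00 | 35.00 | 50.00 | 245000.00 | 350000.00
triangular portion | 1250.00 | 78.33 | 33.33 | 97916.67 | 41666.67
Σ | 8250.00 |  |  | 342916.67 | 391666.67
x_c = 342916.67 / 8250.00 = 41.57 mm
y_c = 391666.67 / 8250.00 = 47.47 mm

x_c = 41.57 mm, y_c = 47.47 mm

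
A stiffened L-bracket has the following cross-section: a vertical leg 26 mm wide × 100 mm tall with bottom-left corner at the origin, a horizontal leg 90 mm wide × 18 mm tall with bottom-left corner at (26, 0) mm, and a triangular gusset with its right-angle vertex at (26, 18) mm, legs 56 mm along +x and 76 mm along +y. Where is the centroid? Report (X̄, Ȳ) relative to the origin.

X̄ = 38.42 mm, Ȳ = 37.30 mm

Part | A | x̄ᵢ | ȳᵢ | A·x̄ᵢ | A·ȳᵢ
vertical leg | 2600.00 | 13.00 | 50.00 | 33800.00 | 130000.00
horizontal leg | 1620.00 | 71.00 | 9.00 | 115020.00 | 14580.00
gusset | 2128.00 | 44.67 | 43.33 | 95050.67 | 92213.33
Σ | 6348.00 |  |  | 243870.67 | 236793.33
X̄ = 243870.67 / 6348.00 = 38.42 mm
Ȳ = 236793.33 / 6348.00 = 37.30 mm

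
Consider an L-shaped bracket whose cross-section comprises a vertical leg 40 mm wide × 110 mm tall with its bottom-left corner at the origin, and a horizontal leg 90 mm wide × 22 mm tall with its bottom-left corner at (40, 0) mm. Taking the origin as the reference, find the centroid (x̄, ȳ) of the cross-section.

x̄ = 40.17 mm, ȳ = 41.34 mm

Part | A | x̄ᵢ | ȳᵢ | A·x̄ᵢ | A·ȳᵢ
vertical leg | 4400.00 | 20.00 | 55.00 | 88000.00 | 242000.00
horizontal leg | 1980.00 | 85.00 | 11.00 | 168300.00 | 21780.00
Σ | 6380.00 |  |  | 256300.00 | 263780.00
x̄ = 256300.00 / 6380.00 = 40.17 mm
ȳ = 263780.00 / 6380.00 = 41.34 mm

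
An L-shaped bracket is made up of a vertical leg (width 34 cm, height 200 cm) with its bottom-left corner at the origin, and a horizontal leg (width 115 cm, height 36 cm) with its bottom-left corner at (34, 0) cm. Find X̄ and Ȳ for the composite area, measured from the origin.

X̄ = 45.19 cm, Ȳ = 68.97 cm

vertical leg: A = 34 × 200 = 6800.00, centroid at (17.00, 100.00).
horizontal leg: A = 115 × 36 = 4140.00, centroid at (91.50, 18.00).
ΣA = 10940.00 cm², ΣAX̄ = 494410.00 cm³, ΣAȲ = 754520.00 cm³.
X̄ = 494410.00/10940.00 = 45.19 cm; Ȳ = 754520.00/10940.00 = 68.97 cm.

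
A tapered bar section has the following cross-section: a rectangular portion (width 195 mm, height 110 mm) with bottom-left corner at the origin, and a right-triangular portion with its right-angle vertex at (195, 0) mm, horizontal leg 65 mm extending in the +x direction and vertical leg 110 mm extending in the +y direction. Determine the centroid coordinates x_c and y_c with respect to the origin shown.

x_c = 114.52 mm, y_c = 52.38 mm

rectangular portion: A = 195 × 110 = 21450.00, centroid at (97.50, 55.00).
triangular portion: A = ½·65·110 = 3575.00, centroid at (216.67, 36.67).
ΣA = 25025.00 mm², ΣAx_c = 2865958.33 mm³, ΣAy_c = 1310833.33 mm³.
x_c = 2865958.33/25025.00 = 114.52 mm; y_c = 1310833.33/25025.00 = 52.38 mm.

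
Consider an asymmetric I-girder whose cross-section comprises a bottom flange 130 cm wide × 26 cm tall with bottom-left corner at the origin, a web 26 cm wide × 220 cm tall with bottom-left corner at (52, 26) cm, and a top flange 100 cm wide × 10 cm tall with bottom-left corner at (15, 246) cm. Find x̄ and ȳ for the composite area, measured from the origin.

x̄ = 65.00 cm, ȳ = 106.22 cm

bottom flange: A = 130 × 26 = 3380.00, centroid at (65.00, 13.00).
web: A = 26 × 220 = 5720.00, centroid at (65.00, 136.00).
top flange: A = 100 × 10 = 1000.00, centroid at (65.00, 251.00).
ΣA = 10100.00 cm², ΣAx̄ = 656500.00 cm³, ΣAȳ = 1072860.00 cm³.
x̄ = 656500.00/10100.00 = 65.00 cm; ȳ = 1072860.00/10100.00 = 106.22 cm.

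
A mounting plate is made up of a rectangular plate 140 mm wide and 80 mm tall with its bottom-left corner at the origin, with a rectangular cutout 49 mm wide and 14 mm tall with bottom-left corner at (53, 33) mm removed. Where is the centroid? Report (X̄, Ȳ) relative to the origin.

X̄ = 69.51 mm, Ȳ = 40.00 mm

Part | A | x̄ᵢ | ȳᵢ | A·x̄ᵢ | A·ȳᵢ
plate | 11200.00 | 70.00 | 40.00 | 784000.00 | 448000.00
hole | -686.00 | 77.50 | 40.00 | -53165.00 | -27440.00
Σ | 10514.00 |  |  | 730835.00 | 420560.00
X̄ = 730835.00 / 10514.00 = 69.51 mm
Ȳ = 420560.00 / 10514.00 = 40.00 mm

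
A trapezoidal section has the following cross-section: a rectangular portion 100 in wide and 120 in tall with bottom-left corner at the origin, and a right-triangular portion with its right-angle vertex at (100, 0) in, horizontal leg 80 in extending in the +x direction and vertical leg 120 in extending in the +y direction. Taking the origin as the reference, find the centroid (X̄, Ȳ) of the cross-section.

X̄ = 71.90 in, Ȳ = 54.29 in

rectangular portion: A = 100 × 120 = 12000.00, centroid at (50.00, 60.00).
triangular portion: A = ½·80·120 = 4800.00, centroid at (126.67, 40.00).
ΣA = 16800.00 in², ΣAX̄ = 1208000.00 in³, ΣAȲ = 912000.00 in³.
X̄ = 1208000.00/16800.00 = 71.90 in; Ȳ = 912000.00/16800.00 = 54.29 in.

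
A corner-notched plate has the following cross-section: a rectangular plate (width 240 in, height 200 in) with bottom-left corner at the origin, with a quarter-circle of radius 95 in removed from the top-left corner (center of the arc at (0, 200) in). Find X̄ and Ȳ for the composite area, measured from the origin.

plate: A = 240 × 200 = 48000.00, centroid at (120.00, 100.00).
removed quarter-circle: A = −¼π·95² = -7088.22, centroid at (40.32, 159.68).
ΣA = 40911.78 in², ΣAX̄ = 5474208.33 in³, ΣAȲ = 3668147.98 in³.
X̄ = 5474208.33/40911.78 = 133.81 in; Ȳ = 3668147.98/40911.78 = 89.66 in.

X̄ = 133.81 in, Ȳ = 89.66 in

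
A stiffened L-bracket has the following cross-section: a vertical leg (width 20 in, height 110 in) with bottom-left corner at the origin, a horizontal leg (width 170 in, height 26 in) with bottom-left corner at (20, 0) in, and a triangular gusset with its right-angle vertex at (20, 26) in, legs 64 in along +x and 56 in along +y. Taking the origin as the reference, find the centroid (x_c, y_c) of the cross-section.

x_c = 66.59 in, y_c = 30.73 in

Part | A | x̄ᵢ | ȳᵢ | A·x̄ᵢ | A·ȳᵢ
vertical leg | 2200.00 | 10.00 | 55.00 | 22000.00 | 121000.00
horizontal leg | 4420.00 | 105.00 | 13.00 | 464100.00 | 57460.00
gusset | 1792.00 | 41.33 | 44.67 | 74069.33 | 80042.67
Σ | 8412.00 |  |  | 560169.33 | 258502.67
x_c = 560169.33 / 8412.00 = 66.59 in
y_c = 258502.67 / 8412.00 = 30.73 in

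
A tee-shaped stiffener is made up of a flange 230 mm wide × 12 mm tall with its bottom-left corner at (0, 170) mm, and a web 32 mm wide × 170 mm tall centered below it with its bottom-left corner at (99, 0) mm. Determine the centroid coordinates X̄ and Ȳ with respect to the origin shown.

web: A = 32 × 170 = 5440.00, centroid at (115.00, 85.00).
flange: A = 230 × 12 = 2760.00, centroid at (115.00, 176.00).
ΣA = 8200.00 mm²
ΣAX̄ = (5440.00)(115.00) + (2760.00)(115.00) = 943000.00 mm³
ΣAȲ = (5440.00)(85.00) + (2760.00)(176.00) = 948160.00 mm³
X̄ = 943000.00 / 8200.00 = 115.00 mm
Ȳ = 948160.00 / 8200.00 = 115.63 mm

X̄ = 115.00 mm, Ȳ = 115.63 mm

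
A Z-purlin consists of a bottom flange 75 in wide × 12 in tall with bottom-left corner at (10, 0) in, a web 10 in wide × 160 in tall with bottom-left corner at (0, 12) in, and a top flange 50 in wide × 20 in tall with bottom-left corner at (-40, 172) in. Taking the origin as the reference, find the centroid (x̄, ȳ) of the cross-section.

x̄ = 10.21 in, ȳ = 95.60 in

bottom flange: A = 75 × 12 = 900.00, centroid at (47.50, 6.00).
web: A = 10 × 160 = 1600.00, centroid at (5.00, 92.00).
top flange: A = 50 × 20 = 1000.00, centroid at (-15.00, 182.00).
ΣA = 3500.00 in²
ΣAx̄ = (900.00)(47.50) + (1600.00)(5.00) + (1000.00)(-15.00) = 35750.00 in³
ΣAȳ = (900.00)(6.00) + (1600.00)(92.00) + (1000.00)(182.00) = 334600.00 in³
x̄ = 35750.00 / 3500.00 = 10.21 in
ȳ = 334600.00 / 3500.00 = 95.60 in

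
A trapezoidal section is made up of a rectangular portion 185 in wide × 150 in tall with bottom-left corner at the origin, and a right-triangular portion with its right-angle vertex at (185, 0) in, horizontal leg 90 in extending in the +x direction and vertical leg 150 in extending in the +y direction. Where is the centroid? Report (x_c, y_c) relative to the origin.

rectangular portion: A = 185 × 150 = 27750.00, centroid at (92.50, 75.00).
triangular portion: A = ½·90·150 = 6750.00, centroid at (215.00, 50.00).
ΣA = 34500.00 in²
ΣAx_c = (27750.00)(92.50) + (6750.00)(215.00) = 4018125.00 in³
ΣAy_c = (27750.00)(75.00) + (6750.00)(50.00) = 2418750.00 in³
x_c = 4018125.00 / 34500.00 = 116.47 in
y_c = 2418750.00 / 34500.00 = 70.11 in

x_c = 116.47 in, y_c = 70.11 in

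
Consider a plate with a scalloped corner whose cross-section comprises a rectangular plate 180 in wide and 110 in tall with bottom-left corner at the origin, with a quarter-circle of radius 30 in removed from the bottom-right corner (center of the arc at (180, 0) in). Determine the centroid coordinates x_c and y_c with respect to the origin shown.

Part | A | x̄ᵢ | ȳᵢ | A·x̄ᵢ | A·ȳᵢ
plate | 19800.00 | 90.00 | 55.00 | 1782000.00 | 1089000.00
removed quarter-circle | -706.86 | 167.27 | 12.73 | -118234.50 | -9000.00
Σ | 19093.14 |  |  | 1663765.50 | 1080000.00
x_c = 1663765.50 / 19093.14 = 87.14 in
y_c = 1080000.00 / 19093.14 = 56.56 in

x_c = 87.14 in, y_c = 56.56 in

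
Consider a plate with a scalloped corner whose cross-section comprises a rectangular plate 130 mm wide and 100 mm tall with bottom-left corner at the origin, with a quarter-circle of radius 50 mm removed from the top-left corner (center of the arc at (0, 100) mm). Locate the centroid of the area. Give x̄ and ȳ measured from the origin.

Part | A | x̄ᵢ | ȳᵢ | A·x̄ᵢ | A·ȳᵢ
plate | 13000.00 | 65.00 | 50.00 | 845000.00 | 650000.00
removed quarter-circle | -1963.50 | 21.22 | 78.78 | -41666.67 | -154682.87
Σ | 11036.50 |  |  | 803333.33 | 495317.13
x̄ = 803333.33 / 11036.50 = 72.79 mm
ȳ = 495317.13 / 11036.50 = 44.88 mm

x̄ = 72.79 mm, ȳ = 44.88 mm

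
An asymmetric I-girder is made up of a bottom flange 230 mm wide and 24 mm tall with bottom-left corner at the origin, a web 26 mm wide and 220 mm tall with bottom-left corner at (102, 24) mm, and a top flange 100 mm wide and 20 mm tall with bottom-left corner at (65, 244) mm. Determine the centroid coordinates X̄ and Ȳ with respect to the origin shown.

bottom flange: A = 230 × 24 = 5520.00, centroid at (115.00, 12.00).
web: A = 26 × 220 = 5720.00, centroid at (115.00, 134.00).
top flange: A = 100 × 20 = 2000.00, centroid at (115.00, 254.00).
ΣA = 13240.00 mm², ΣAX̄ = 1522600.00 mm³, ΣAȲ = 1340720.00 mm³.
X̄ = 1522600.00/13240.00 = 115.00 mm; Ȳ = 1340720.00/13240.00 = 101.26 mm.

X̄ = 115.00 mm, Ȳ = 101.26 mm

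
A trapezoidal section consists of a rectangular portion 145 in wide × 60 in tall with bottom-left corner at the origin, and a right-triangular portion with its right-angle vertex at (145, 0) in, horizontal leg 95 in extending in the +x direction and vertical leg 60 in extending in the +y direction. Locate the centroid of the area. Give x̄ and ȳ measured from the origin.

x̄ = 98.20 in, ȳ = 27.53 in

rectangular portion: A = 145 × 60 = 8700.00, centroid at (72.50, 30.00).
triangular portion: A = ½·95·60 = 2850.00, centroid at (176.67, 20.00).
ΣA = 11550.00 in²
ΣAx̄ = (8700.00)(72.50) + (2850.00)(176.67) = 1134250.00 in³
ΣAȳ = (8700.00)(30.00) + (2850.00)(20.00) = 318000.00 in³
x̄ = 1134250.00 / 11550.00 = 98.20 in
ȳ = 318000.00 / 11550.00 = 27.53 in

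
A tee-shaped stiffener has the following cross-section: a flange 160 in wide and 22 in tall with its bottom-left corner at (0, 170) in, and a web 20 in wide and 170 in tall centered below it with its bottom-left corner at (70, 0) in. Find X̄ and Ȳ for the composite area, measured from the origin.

Part | A | x̄ᵢ | ȳᵢ | A·x̄ᵢ | A·ȳᵢ
web | 3400.00 | 80.00 | 85.00 | 272000.00 | 289000.00
flange | 3520.00 | 80.00 | 181.00 | 281600.00 | 637120.00
Σ | 6920.00 |  |  | 553600.00 | 926120.00
X̄ = 553600.00 / 6920.00 = 80.00 in
Ȳ = 926120.00 / 6920.00 = 133.83 in

X̄ = 80.00 in, Ȳ = 133.83 in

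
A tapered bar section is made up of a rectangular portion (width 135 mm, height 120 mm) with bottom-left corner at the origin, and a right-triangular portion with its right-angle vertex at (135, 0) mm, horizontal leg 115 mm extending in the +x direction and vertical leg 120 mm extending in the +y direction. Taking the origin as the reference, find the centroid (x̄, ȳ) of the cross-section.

x̄ = 99.11 mm, ȳ = 54.03 mm

Part | A | x̄ᵢ | ȳᵢ | A·x̄ᵢ | A·ȳᵢ
rectangular portion | 16200.00 | 67.50 | 60.00 | 1093500.00 | 972000.00
triangular portion | 6900.00 | 173.33 | 40.00 | 1196000.00 | 276000.00
Σ | 23100.00 |  |  | 2289500.00 | 1248000.00
x̄ = 2289500.00 / 23100.00 = 99.11 mm
ȳ = 1248000.00 / 23100.00 = 54.03 mm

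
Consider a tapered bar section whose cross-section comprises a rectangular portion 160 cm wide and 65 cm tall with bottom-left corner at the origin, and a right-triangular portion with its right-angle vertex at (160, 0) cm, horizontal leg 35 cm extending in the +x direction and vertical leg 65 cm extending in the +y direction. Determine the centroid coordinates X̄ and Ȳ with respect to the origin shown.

X̄ = 89.04 cm, Ȳ = 31.43 cm

rectangular portion: A = 160 × 65 = 10400.00, centroid at (80.00, 32.50).
triangular portion: A = ½·35·65 = 1137.50, centroid at (171.67, 21.67).
ΣA = 11537.50 cm², ΣAX̄ = 1027270.83 cm³, ΣAȲ = 362645.83 cm³.
X̄ = 1027270.83/11537.50 = 89.04 cm; Ȳ = 362645.83/11537.50 = 31.43 cm.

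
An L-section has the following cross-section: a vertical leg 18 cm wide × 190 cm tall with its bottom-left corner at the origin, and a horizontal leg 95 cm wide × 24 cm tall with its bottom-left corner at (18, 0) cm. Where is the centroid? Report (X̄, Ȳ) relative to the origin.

vertical leg: A = 18 × 190 = 3420.00, centroid at (9.00, 95.00).
horizontal leg: A = 95 × 24 = 2280.00, centroid at (65.50, 12.00).
ΣA = 5700.00 cm², ΣAX̄ = 180120.00 cm³, ΣAȲ = 352260.00 cm³.
X̄ = 180120.00/5700.00 = 31.60 cm; Ȳ = 352260.00/5700.00 = 61.80 cm.

X̄ = 31.60 cm, Ȳ = 61.80 cm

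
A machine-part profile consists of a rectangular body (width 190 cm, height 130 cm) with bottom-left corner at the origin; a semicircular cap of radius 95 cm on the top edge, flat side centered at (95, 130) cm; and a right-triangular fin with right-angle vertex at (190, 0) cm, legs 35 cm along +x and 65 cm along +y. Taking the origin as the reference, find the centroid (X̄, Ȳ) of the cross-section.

X̄ = 98.03 cm, Ȳ = 101.08 cm

rectangular body: A = 190 × 130 = 24700.00, centroid at (95.00, 65.00).
semicircular top: A = ½π·95² = 14176.44, centroid at (95.00, 170.32).
triangular fin: A = ½·35·65 = 1137.50, centroid at (201.67, 21.67).
ΣA = 40013.94 cm²
ΣAX̄ = (24700.00)(95.00) + (14176.44)(95.00) + (1137.50)(201.67) = 3922657.33 cm³
ΣAȲ = (24700.00)(65.00) + (14176.44)(170.32) + (1137.50)(21.67) = 4044665.96 cm³
X̄ = 3922657.33 / 40013.94 = 98.03 cm
Ȳ = 4044665.96 / 40013.94 = 101.08 cm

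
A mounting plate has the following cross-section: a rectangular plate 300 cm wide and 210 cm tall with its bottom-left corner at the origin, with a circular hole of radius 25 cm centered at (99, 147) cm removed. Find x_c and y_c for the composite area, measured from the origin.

Part | A | x̄ᵢ | ȳᵢ | A·x̄ᵢ | A·ȳᵢ
plate | 63000.00 | 150.00 | 105.00 | 9450000.00 | 6615000.00
hole | -1963.50 | 99.00 | 147.00 | -194386.05 | -288633.83
Σ | 61036.50 |  |  | 9255613.95 | 6326366.17
x_c = 9255613.95 / 61036.50 = 151.64 cm
y_c = 6326366.17 / 61036.50 = 103.65 cm

x_c = 151.64 cm, y_c = 103.65 cm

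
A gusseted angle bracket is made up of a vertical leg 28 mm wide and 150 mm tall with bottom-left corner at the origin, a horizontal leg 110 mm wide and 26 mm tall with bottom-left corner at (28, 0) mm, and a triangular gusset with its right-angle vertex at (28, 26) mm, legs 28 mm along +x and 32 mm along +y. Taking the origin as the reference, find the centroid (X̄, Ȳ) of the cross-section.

X̄ = 41.68 mm, Ȳ = 49.10 mm

Part | A | x̄ᵢ | ȳᵢ | A·x̄ᵢ | A·ȳᵢ
vertical leg | 4200.00 | 14.00 | 75.00 | 58800.00 | 315000.00
horizontal leg | 2860.00 | 83.00 | 13.00 | 237380.00 | 37180.00
gusset | 448.00 | 37.33 | 36.67 | 16725.33 | 16426.67
Σ | 7508.00 |  |  | 312905.33 | 368606.67
X̄ = 312905.33 / 7508.00 = 41.68 mm
Ȳ = 368606.67 / 7508.00 = 49.10 mm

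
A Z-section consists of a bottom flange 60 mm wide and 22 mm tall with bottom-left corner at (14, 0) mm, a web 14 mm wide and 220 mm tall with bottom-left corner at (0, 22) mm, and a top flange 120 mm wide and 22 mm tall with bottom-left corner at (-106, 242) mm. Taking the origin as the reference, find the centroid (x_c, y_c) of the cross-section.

Part | A | x̄ᵢ | ȳᵢ | A·x̄ᵢ | A·ȳᵢ
bottom flange | 1320.00 | 44.00 | 11.00 | 58080.00 | 14520.00
web | 3080.00 | 7.00 | 132.00 | 21560.00 | 406560.00
top flange | 2640.00 | -46.00 | 253.00 | -121440.00 | 667920.00
Σ | 7040.00 |  |  | -41800.00 | 1089000.00
x_c = -41800.00 / 7040.00 = -5.94 mm
y_c = 1089000.00 / 7040.00 = 154.69 mm

x_c = -5.94 mm, y_c = 154.69 mm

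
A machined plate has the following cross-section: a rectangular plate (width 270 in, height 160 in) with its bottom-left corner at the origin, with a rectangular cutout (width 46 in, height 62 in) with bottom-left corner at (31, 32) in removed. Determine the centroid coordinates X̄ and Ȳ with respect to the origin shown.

X̄ = 140.73 in, Ȳ = 81.20 in

plate: A = 270 × 160 = 43200.00, centroid at (135.00, 80.00).
hole: A = −(46 × 62) = -2852.00, centroid at (54.00, 63.00).
ΣA = 40348.00 in², ΣAX̄ = 5677992.00 in³, ΣAȲ = 3276324.00 in³.
X̄ = 5677992.00/40348.00 = 140.73 in; Ȳ = 3276324.00/40348.00 = 81.20 in.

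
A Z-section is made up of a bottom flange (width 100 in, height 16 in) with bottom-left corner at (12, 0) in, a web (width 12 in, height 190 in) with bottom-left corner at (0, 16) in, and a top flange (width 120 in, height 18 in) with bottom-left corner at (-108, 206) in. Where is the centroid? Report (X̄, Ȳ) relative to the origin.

bottom flange: A = 100 × 16 = 1600.00, centroid at (62.00, 8.00).
web: A = 12 × 190 = 2280.00, centroid at (6.00, 111.00).
top flange: A = 120 × 18 = 2160.00, centroid at (-48.00, 215.00).
ΣA = 6040.00 in²
ΣAX̄ = (1600.00)(62.00) + (2280.00)(6.00) + (2160.00)(-48.00) = 9200.00 in³
ΣAȲ = (1600.00)(8.00) + (2280.00)(111.00) + (2160.00)(215.00) = 730280.00 in³
X̄ = 9200.00 / 6040.00 = 1.52 in
Ȳ = 730280.00 / 6040.00 = 120.91 in

X̄ = 1.52 in, Ȳ = 120.91 in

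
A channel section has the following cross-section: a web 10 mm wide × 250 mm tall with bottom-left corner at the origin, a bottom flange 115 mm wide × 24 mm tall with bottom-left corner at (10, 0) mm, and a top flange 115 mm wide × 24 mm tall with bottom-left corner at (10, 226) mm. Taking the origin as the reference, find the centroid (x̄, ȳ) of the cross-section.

x̄ = 48.02 mm, ȳ = 125.00 mm

web: A = 10 × 250 = 2500.00, centroid at (5.00, 125.00).
bottom flange: A = 115 × 24 = 2760.00, centroid at (67.50, 12.00).
top flange: A = 115 × 24 = 2760.00, centroid at (67.50, 238.00).
ΣA = 8020.00 mm²
ΣAx̄ = (2500.00)(5.00) + (2760.00)(67.50) + (2760.00)(67.50) = 385100.00 mm³
ΣAȳ = (2500.00)(125.00) + (2760.00)(12.00) + (2760.00)(238.00) = 1002500.00 mm³
x̄ = 385100.00 / 8020.00 = 48.02 mm
ȳ = 1002500.00 / 8020.00 = 125.00 mm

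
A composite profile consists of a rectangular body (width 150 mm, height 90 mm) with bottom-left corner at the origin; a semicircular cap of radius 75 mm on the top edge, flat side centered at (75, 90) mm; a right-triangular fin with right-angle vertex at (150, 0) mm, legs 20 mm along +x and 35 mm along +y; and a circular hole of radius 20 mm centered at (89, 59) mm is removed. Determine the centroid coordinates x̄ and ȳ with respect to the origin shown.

x̄ = 75.51 mm, ȳ = 75.31 mm

rectangular body: A = 150 × 90 = 13500.00, centroid at (75.00, 45.00).
semicircular top: A = ½π·75² = 8835.73, centroid at (75.00, 121.83).
triangular fin: A = ½·20·35 = 350.00, centroid at (156.67, 11.67).
hole: A = −π·20² = -1256.64, centroid at (89.00, 59.00).
ΣA = 21429.09 mm²
ΣAx̄ = (13500.00)(75.00) + (8835.73)(75.00) + (350.00)(156.67) + (-1256.64)(89.00) = 1618172.34 mm³
ΣAȳ = (13500.00)(45.00) + (8835.73)(121.83) + (350.00)(11.67) + (-1256.64)(59.00) = 1613907.39 mm³
x̄ = 1618172.34 / 21429.09 = 75.51 mm
ȳ = 1613907.39 / 21429.09 = 75.31 mm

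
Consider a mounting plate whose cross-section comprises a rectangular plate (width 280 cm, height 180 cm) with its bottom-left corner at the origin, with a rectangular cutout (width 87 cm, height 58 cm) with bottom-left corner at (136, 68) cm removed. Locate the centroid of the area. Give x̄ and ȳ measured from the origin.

Part | A | x̄ᵢ | ȳᵢ | A·x̄ᵢ | A·ȳᵢ
plate | 50400.00 | 140.00 | 90.00 | 7056000.00 | 4536000.00
hole | -5046.00 | 179.50 | 97.00 | -905757.00 | -489462.00
Σ | 45354.00 |  |  | 6150243.00 | 4046538.00
x̄ = 6150243.00 / 45354.00 = 135.61 cm
ȳ = 4046538.00 / 45354.00 = 89.22 cm

x̄ = 135.61 cm, ȳ = 89.22 cm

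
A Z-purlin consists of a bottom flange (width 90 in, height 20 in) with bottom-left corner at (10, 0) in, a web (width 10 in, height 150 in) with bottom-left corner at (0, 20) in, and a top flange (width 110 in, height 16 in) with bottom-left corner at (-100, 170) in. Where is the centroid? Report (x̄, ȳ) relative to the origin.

x̄ = 5.40 in, ȳ = 93.63 in

Part | A | x̄ᵢ | ȳᵢ | A·x̄ᵢ | A·ȳᵢ
bottom flange | 1800.00 | 55.00 | 10.00 | 99000.00 | 18000.00
web | 1500.00 | 5.00 | 95.00 | 7500.00 | 142500.00
top flange | 1760.00 | -45.00 | 178.00 | -79200.00 | 313280.00
Σ | 5060.00 |  |  | 27300.00 | 473780.00
x̄ = 27300.00 / 5060.00 = 5.40 in
ȳ = 473780.00 / 5060.00 = 93.63 in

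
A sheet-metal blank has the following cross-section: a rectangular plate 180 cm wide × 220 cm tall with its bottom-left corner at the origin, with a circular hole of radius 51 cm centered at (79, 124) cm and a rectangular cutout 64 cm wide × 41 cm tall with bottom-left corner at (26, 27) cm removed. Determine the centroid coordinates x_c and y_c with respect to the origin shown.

x_c = 96.04 cm, y_c = 111.72 cm

plate: A = 180 × 220 = 39600.00, centroid at (90.00, 110.00).
hole 1: A = −π·51² = -8171.28, centroid at (79.00, 124.00).
hole 2: A = −(64 × 41) = -2624.00, centroid at (58.00, 47.50).
ΣA = 28804.72 cm², ΣAx_c = 2766276.68 cm³, ΣAy_c = 3218120.97 cm³.
x_c = 2766276.68/28804.72 = 96.04 cm; y_c = 3218120.97/28804.72 = 111.72 cm.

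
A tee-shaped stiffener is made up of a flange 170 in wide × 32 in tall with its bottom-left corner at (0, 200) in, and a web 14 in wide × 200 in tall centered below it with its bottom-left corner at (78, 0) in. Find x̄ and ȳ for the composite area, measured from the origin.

x̄ = 85.00 in, ȳ = 176.58 in

Part | A | x̄ᵢ | ȳᵢ | A·x̄ᵢ | A·ȳᵢ
web | 2800.00 | 85.00 | 100.00 | 238000.00 | 280000.00
flange | 5440.00 | 85.00 | 216.00 | 462400.00 | 1175040.00
Σ | 8240.00 |  |  | 700400.00 | 1455040.00
x̄ = 700400.00 / 8240.00 = 85.00 in
ȳ = 1455040.00 / 8240.00 = 176.58 in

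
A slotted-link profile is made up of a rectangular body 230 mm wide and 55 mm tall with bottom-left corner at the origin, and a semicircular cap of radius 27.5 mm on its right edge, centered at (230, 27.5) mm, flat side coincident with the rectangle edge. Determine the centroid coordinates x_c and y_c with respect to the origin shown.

x_c = 125.87 mm, y_c = 27.50 mm

rectangular body: A = 230 × 55 = 12650.00, centroid at (115.00, 27.50).
semicircular end: A = ½π·27.5² = 1187.91, centroid at (241.67, 27.50).
ΣA = 13837.91 mm²
ΣAx_c = (12650.00)(115.00) + (1187.91)(241.67) = 1741834.97 mm³
ΣAy_c = (12650.00)(27.50) + (1187.91)(27.50) = 380542.65 mm³
x_c = 1741834.97 / 13837.91 = 125.87 mm
y_c = 380542.65 / 13837.91 = 27.50 mm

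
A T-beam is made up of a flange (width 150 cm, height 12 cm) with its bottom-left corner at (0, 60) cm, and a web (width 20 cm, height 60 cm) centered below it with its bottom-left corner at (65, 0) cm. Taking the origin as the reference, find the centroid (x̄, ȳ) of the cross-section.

web: A = 20 × 60 = 1200.00, centroid at (75.00, 30.00).
flange: A = 150 × 12 = 1800.00, centroid at (75.00, 66.00).
ΣA = 3000.00 cm², ΣAx̄ = 225000.00 cm³, ΣAȳ = 154800.00 cm³.
x̄ = 225000.00/3000.00 = 75.00 cm; ȳ = 154800.00/3000.00 = 51.60 cm.

x̄ = 75.00 cm, ȳ = 51.60 cm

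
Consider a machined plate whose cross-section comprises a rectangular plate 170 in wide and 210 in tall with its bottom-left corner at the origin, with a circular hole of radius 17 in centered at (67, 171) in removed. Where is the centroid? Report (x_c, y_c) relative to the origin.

x_c = 85.47 in, y_c = 103.28 in

plate: A = 170 × 210 = 35700.00, centroid at (85.00, 105.00).
hole: A = −π·17² = -907.92, centroid at (67.00, 171.00).
ΣA = 34792.08 in², ΣAx_c = 2973669.34 in³, ΣAy_c = 3593245.63 in³.
x_c = 2973669.34/34792.08 = 85.47 in; y_c = 3593245.63/34792.08 = 103.28 in.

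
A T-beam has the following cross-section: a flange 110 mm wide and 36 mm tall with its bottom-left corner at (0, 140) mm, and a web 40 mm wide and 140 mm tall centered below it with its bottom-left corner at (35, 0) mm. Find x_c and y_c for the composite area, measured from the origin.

web: A = 40 × 140 = 5600.00, centroid at (55.00, 70.00).
flange: A = 110 × 36 = 3960.00, centroid at (55.00, 158.00).
ΣA = 9560.00 mm², ΣAx_c = 525800.00 mm³, ΣAy_c = 1017680.00 mm³.
x_c = 525800.00/9560.00 = 55.00 mm; y_c = 1017680.00/9560.00 = 106.45 mm.

x_c = 55.00 mm, y_c = 106.45 mm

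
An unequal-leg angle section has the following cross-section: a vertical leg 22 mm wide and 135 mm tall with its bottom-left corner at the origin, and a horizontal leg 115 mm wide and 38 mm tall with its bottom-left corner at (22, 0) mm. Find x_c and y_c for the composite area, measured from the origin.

Part | A | x̄ᵢ | ȳᵢ | A·x̄ᵢ | A·ȳᵢ
vertical leg | 2970.00 | 11.00 | 67.50 | 32670.00 | 200475.00
horizontal leg | 4370.00 | 79.50 | 19.00 | 347415.00 | 83030.00
Σ | 7340.00 |  |  | 380085.00 | 283505.00
x_c = 380085.00 / 7340.00 = 51.78 mm
y_c = 283505.00 / 7340.00 = 38.62 mm

x_c = 51.78 mm, y_c = 38.62 mm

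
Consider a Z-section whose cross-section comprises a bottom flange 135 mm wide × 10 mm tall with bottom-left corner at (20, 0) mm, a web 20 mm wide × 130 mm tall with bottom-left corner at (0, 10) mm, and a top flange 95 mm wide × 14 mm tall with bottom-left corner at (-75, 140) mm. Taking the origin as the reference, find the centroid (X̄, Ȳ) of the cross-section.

X̄ = 20.37 mm, Ȳ = 75.24 mm

Part | A | x̄ᵢ | ȳᵢ | A·x̄ᵢ | A·ȳᵢ
bottom flange | 1350.00 | 87.50 | 5.00 | 118125.00 | 6750.00
web | 2600.00 | 10.00 | 75.00 | 26000.00 | 195000.00
top flange | 1330.00 | -27.50 | 147.00 | -36575.00 | 195510.00
Σ | 5280.00 |  |  | 107550.00 | 397260.00
X̄ = 107550.00 / 5280.00 = 20.37 mm
Ȳ = 397260.00 / 5280.00 = 75.24 mm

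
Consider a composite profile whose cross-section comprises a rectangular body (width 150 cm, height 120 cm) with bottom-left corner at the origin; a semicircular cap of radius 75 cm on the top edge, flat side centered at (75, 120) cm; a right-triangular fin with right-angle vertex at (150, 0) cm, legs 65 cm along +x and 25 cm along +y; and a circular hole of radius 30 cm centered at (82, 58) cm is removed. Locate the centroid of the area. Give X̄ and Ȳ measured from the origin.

rectangular body: A = 150 × 120 = 18000.00, centroid at (75.00, 60.00).
semicircular top: A = ½π·75² = 8835.73, centroid at (75.00, 151.83).
triangular fin: A = ½·65·25 = 812.50, centroid at (171.67, 8.33).
hole: A = −π·30² = -2827.43, centroid at (82.00, 58.00).
ΣA = 24820.80 cm², ΣAX̄ = 1920309.33 cm³, ΣAȲ = 2264317.22 cm³.
X̄ = 1920309.33/24820.80 = 77.37 cm; Ȳ = 2264317.22/24820.80 = 91.23 cm.

X̄ = 77.37 cm, Ȳ = 91.23 cm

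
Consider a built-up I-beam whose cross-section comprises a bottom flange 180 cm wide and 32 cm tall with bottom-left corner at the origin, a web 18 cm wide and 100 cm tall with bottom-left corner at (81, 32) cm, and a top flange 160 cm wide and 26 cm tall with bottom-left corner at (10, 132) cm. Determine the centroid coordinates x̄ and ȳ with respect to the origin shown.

x̄ = 90.00 cm, ȳ = 71.92 cm

bottom flange: A = 180 × 32 = 5760.00, centroid at (90.00, 16.00).
web: A = 18 × 100 = 1800.00, centroid at (90.00, 82.00).
top flange: A = 160 × 26 = 4160.00, centroid at (90.00, 145.00).
ΣA = 11720.00 cm², ΣAx̄ = 1054800.00 cm³, ΣAȳ = 842960.00 cm³.
x̄ = 1054800.00/11720.00 = 90.00 cm; ȳ = 842960.00/11720.00 = 71.92 cm.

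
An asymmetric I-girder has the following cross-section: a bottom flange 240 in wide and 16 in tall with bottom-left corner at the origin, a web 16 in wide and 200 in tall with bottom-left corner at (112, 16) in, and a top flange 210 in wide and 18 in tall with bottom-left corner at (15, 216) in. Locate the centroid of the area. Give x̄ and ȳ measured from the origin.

Part | A | x̄ᵢ | ȳᵢ | A·x̄ᵢ | A·ȳᵢ
bottom flange | 3840.00 | 120.00 | 8.00 | 460800.00 | 30720.00
web | 3200.00 | 120.00 | 116.00 | 384000.00 | 371200.00
top flange | 3780.00 | 120.00 | 225.00 | 453600.00 | 850500.00
Σ | 10820.00 |  |  | 1298400.00 | 1252420.00
x̄ = 1298400.00 / 10820.00 = 120.00 in
ȳ = 1252420.00 / 10820.00 = 115.75 in

x̄ = 120.00 in, ȳ = 115.75 in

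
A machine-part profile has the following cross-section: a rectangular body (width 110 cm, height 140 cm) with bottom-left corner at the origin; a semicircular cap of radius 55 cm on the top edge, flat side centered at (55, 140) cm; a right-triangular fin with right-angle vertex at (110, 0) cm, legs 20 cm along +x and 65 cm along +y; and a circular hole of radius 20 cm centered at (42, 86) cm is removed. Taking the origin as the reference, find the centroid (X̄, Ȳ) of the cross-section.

rectangular body: A = 110 × 140 = 15400.00, centroid at (55.00, 70.00).
semicircular top: A = ½π·55² = 4751.66, centroid at (55.00, 163.34).
triangular fin: A = ½·20·65 = 650.00, centroid at (116.67, 21.67).
hole: A = −π·20² = -1256.64, centroid at (42.00, 86.00).
ΣA = 19545.02 cm², ΣAX̄ = 1131395.82 cm³, ΣAȲ = 1760161.46 cm³.
X̄ = 1131395.82/19545.02 = 57.89 cm; Ȳ = 1760161.46/19545.02 = 90.06 cm.

X̄ = 57.89 cm, Ȳ = 90.06 cm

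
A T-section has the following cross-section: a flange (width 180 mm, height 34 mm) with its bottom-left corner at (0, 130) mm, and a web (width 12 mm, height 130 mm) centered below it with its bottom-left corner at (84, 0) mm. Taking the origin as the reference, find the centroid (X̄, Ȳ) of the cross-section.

X̄ = 90.00 mm, Ȳ = 130.34 mm

Part | A | x̄ᵢ | ȳᵢ | A·x̄ᵢ | A·ȳᵢ
web | 1560.00 | 90.00 | 65.00 | 140400.00 | 101400.00
flange | 6120.00 | 90.00 | 147.00 | 550800.00 | 899640.00
Σ | 7680.00 |  |  | 691200.00 | 1001040.00
X̄ = 691200.00 / 7680.00 = 90.00 mm
Ȳ = 1001040.00 / 7680.00 = 130.34 mm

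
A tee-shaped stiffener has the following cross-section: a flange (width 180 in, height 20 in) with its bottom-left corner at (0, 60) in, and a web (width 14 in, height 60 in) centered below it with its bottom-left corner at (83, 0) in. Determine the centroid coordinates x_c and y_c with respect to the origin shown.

x_c = 90.00 in, y_c = 62.43 in

web: A = 14 × 60 = 840.00, centroid at (90.00, 30.00).
flange: A = 180 × 20 = 3600.00, centroid at (90.00, 70.00).
ΣA = 4440.00 in²
ΣAx_c = (840.00)(90.00) + (3600.00)(90.00) = 399600.00 in³
ΣAy_c = (840.00)(30.00) + (3600.00)(70.00) = 277200.00 in³
x_c = 399600.00 / 4440.00 = 90.00 in
y_c = 277200.00 / 4440.00 = 62.43 in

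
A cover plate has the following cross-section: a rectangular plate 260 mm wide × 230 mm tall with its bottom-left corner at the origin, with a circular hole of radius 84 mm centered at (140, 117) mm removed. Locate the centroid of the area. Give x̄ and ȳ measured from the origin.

Part | A | x̄ᵢ | ȳᵢ | A·x̄ᵢ | A·ȳᵢ
plate | 59800.00 | 130.00 | 115.00 | 7774000.00 | 6877000.00
hole | -22167.08 | 140.00 | 117.00 | -3103390.89 | -2593548.10
Σ | 37632.92 |  |  | 4670609.11 | 4283451.90
x̄ = 4670609.11 / 37632.92 = 124.11 mm
ȳ = 4283451.90 / 37632.92 = 113.82 mm

x̄ = 124.11 mm, ȳ = 113.82 mm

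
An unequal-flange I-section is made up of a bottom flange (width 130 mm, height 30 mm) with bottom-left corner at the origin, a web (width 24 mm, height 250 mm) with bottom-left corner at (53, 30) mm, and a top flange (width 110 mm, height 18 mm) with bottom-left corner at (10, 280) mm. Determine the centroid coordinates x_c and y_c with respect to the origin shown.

x_c = 65.00 mm, y_c = 131.37 mm

bottom flange: A = 130 × 30 = 3900.00, centroid at (65.00, 15.00).
web: A = 24 × 250 = 6000.00, centroid at (65.00, 155.00).
top flange: A = 110 × 18 = 1980.00, centroid at (65.00, 289.00).
ΣA = 11880.00 mm²
ΣAx_c = (3900.00)(65.00) + (6000.00)(65.00) + (1980.00)(65.00) = 772200.00 mm³
ΣAy_c = (3900.00)(15.00) + (6000.00)(155.00) + (1980.00)(289.00) = 1560720.00 mm³
x_c = 772200.00 / 11880.00 = 65.00 mm
y_c = 1560720.00 / 11880.00 = 131.37 mm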